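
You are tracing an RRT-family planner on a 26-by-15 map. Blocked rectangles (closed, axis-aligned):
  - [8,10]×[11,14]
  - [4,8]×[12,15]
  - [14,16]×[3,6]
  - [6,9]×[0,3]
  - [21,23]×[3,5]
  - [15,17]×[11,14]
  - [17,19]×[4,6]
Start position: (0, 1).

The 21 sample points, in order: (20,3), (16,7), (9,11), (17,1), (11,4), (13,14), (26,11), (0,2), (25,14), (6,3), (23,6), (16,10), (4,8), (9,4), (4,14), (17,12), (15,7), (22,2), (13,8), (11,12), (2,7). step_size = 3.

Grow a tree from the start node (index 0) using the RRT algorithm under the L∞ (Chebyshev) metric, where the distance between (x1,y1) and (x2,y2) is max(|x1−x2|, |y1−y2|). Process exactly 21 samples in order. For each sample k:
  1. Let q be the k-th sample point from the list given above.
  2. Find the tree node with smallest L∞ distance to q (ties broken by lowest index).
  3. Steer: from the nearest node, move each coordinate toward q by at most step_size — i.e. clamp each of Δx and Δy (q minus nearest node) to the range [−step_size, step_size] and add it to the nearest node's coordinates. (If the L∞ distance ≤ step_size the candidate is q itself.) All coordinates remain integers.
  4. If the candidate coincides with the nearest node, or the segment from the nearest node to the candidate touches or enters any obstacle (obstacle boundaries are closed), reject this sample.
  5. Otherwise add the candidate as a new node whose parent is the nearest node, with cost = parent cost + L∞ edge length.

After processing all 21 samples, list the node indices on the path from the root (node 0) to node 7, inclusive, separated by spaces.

Path: 0 1 2 3 4 7

1. q=(20,3) nearest=0 d=20 new=(3,3) → add node 1 parent=0 cost=3
2. q=(16,7) nearest=1 d=13 new=(6,6) → add node 2 parent=1 cost=6
3. q=(9,11) nearest=2 d=5 new=(9,9) → add node 3 parent=2 cost=9
4. q=(17,1) nearest=3 d=8 new=(12,6) → add node 4 parent=3 cost=12
5. q=(11,4) nearest=4 d=2 new=(11,4) → add node 5 parent=4 cost=14
6. q=(13,14) nearest=3 d=5 new=(12,12) → add node 6 parent=3 cost=12
7. q=(26,11) nearest=4 d=14 new=(15,9) → add node 7 parent=4 cost=15
8. q=(0,2) nearest=0 d=1 new=(0,2) → add node 8 parent=0 cost=1
9. q=(25,14) nearest=7 d=10 new=(18,12) → blocked by [15,17]×[11,14], reject
10. q=(6,3) nearest=1 d=3 new=(6,3) → blocked by [6,9]×[0,3], reject
11. q=(23,6) nearest=7 d=8 new=(18,6) → blocked by [17,19]×[4,6], reject
12. q=(16,10) nearest=7 d=1 new=(16,10) → add node 9 parent=7 cost=16
13. q=(4,8) nearest=2 d=2 new=(4,8) → add node 10 parent=2 cost=8
14. q=(9,4) nearest=5 d=2 new=(9,4) → add node 11 parent=5 cost=16
15. q=(4,14) nearest=3 d=5 new=(6,12) → blocked by [4,8]×[12,15], reject
16. q=(17,12) nearest=9 d=2 new=(17,12) → blocked by [15,17]×[11,14], reject
17. q=(15,7) nearest=7 d=2 new=(15,7) → add node 12 parent=7 cost=17
18. q=(22,2) nearest=7 d=7 new=(18,6) → blocked by [17,19]×[4,6], reject
19. q=(13,8) nearest=4 d=2 new=(13,8) → add node 13 parent=4 cost=14
20. q=(11,12) nearest=6 d=1 new=(11,12) → add node 14 parent=6 cost=13
21. q=(2,7) nearest=10 d=2 new=(2,7) → add node 15 parent=10 cost=10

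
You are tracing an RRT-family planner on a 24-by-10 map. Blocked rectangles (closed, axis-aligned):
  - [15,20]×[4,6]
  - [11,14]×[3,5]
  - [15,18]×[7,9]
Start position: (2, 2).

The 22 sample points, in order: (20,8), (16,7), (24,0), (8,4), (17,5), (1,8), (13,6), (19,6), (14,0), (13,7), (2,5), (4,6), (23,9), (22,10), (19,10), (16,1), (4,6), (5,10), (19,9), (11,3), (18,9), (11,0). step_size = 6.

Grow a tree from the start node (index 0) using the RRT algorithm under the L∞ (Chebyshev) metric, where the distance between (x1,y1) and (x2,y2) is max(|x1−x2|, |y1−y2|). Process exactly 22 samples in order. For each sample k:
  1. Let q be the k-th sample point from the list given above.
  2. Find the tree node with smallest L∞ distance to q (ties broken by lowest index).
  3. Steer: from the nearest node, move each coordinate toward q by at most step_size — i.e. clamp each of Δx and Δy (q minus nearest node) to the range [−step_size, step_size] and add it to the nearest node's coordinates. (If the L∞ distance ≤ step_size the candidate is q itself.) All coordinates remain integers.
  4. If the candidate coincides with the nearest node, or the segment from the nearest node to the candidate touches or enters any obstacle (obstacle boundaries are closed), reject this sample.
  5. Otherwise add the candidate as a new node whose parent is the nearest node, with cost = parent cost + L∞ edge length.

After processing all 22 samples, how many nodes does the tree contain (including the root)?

1. q=(20,8) nearest=0 d=18 new=(8,8) → add node 1 parent=0 cost=6
2. q=(16,7) nearest=1 d=8 new=(14,7) → add node 2 parent=1 cost=12
3. q=(24,0) nearest=2 d=10 new=(20,1) → blocked by [15,20]×[4,6], reject
4. q=(8,4) nearest=1 d=4 new=(8,4) → add node 3 parent=1 cost=10
5. q=(17,5) nearest=2 d=3 new=(17,5) → blocked by [15,20]×[4,6], reject
6. q=(1,8) nearest=0 d=6 new=(1,8) → add node 4 parent=0 cost=6
7. q=(13,6) nearest=2 d=1 new=(13,6) → add node 5 parent=2 cost=13
8. q=(19,6) nearest=2 d=5 new=(19,6) → blocked by [15,20]×[4,6], reject
9. q=(14,0) nearest=3 d=6 new=(14,0) → add node 6 parent=3 cost=16
10. q=(13,7) nearest=2 d=1 new=(13,7) → add node 7 parent=2 cost=13
11. q=(2,5) nearest=0 d=3 new=(2,5) → add node 8 parent=0 cost=3
12. q=(4,6) nearest=8 d=2 new=(4,6) → add node 9 parent=8 cost=5
13. q=(23,9) nearest=2 d=9 new=(20,9) → blocked by [15,18]×[7,9], reject
14. q=(22,10) nearest=2 d=8 new=(20,10) → blocked by [15,18]×[7,9], reject
15. q=(19,10) nearest=2 d=5 new=(19,10) → blocked by [15,18]×[7,9], reject
16. q=(16,1) nearest=6 d=2 new=(16,1) → add node 10 parent=6 cost=18
17. q=(4,6) nearest=9 d=0 → coincident, reject
18. q=(5,10) nearest=1 d=3 new=(5,10) → add node 11 parent=1 cost=9
19. q=(19,9) nearest=2 d=5 new=(19,9) → blocked by [15,18]×[7,9], reject
20. q=(11,3) nearest=3 d=3 new=(11,3) → blocked by [11,14]×[3,5], reject
21. q=(18,9) nearest=2 d=4 new=(18,9) → blocked by [15,18]×[7,9], reject
22. q=(11,0) nearest=6 d=3 new=(11,0) → add node 12 parent=6 cost=19

Node count: 13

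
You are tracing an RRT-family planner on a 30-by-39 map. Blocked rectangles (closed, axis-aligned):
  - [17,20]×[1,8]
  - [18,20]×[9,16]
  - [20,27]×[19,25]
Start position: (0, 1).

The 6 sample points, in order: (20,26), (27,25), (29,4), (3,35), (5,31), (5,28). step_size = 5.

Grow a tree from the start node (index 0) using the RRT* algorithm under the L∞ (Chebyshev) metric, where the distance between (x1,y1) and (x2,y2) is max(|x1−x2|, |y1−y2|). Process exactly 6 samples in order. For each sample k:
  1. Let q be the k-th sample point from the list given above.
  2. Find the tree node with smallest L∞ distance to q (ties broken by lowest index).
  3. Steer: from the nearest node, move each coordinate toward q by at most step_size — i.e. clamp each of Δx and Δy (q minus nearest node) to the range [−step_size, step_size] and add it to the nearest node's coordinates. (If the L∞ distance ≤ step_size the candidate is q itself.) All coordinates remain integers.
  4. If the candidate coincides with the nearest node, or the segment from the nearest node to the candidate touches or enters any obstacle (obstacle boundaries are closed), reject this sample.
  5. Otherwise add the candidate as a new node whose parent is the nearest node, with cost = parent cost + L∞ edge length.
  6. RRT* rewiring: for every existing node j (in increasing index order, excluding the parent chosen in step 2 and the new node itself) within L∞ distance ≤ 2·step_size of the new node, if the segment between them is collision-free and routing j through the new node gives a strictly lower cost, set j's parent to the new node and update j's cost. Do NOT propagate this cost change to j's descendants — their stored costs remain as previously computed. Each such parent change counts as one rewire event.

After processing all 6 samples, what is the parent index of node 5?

Parent of node 5: 4

1. q=(20,26) nearest=0 d=25 new=(5,6) → add node 1 parent=0 cost=5
2. q=(27,25) nearest=1 d=22 new=(10,11) → add node 2 parent=1 cost=10
3. q=(29,4) nearest=2 d=19 new=(15,6) → add node 3 parent=2 cost=15
4. q=(3,35) nearest=2 d=24 new=(5,16) → add node 4 parent=2 cost=15
5. q=(5,31) nearest=4 d=15 new=(5,21) → add node 5 parent=4 cost=20
6. q=(5,28) nearest=5 d=7 new=(5,26) → add node 6 parent=5 cost=25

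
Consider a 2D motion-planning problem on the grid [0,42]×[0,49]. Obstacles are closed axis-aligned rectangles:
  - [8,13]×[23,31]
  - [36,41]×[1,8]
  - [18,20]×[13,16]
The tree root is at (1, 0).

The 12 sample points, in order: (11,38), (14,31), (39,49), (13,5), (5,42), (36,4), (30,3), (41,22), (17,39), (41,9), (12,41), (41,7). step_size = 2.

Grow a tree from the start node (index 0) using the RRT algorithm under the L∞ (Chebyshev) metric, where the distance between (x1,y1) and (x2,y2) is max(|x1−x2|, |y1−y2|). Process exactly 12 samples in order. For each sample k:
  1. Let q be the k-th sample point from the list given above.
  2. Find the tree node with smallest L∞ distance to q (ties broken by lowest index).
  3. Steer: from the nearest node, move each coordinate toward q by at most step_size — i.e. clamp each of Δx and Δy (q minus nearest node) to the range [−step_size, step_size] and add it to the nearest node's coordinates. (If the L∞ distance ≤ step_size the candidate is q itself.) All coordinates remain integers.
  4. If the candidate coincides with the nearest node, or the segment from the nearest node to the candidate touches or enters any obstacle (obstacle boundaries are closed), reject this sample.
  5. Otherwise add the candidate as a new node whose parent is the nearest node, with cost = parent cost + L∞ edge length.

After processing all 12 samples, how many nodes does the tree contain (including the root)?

Node count: 13

1. q=(11,38) nearest=0 d=38 new=(3,2) → add node 1 parent=0 cost=2
2. q=(14,31) nearest=1 d=29 new=(5,4) → add node 2 parent=1 cost=4
3. q=(39,49) nearest=2 d=45 new=(7,6) → add node 3 parent=2 cost=6
4. q=(13,5) nearest=3 d=6 new=(9,5) → add node 4 parent=3 cost=8
5. q=(5,42) nearest=3 d=36 new=(5,8) → add node 5 parent=3 cost=8
6. q=(36,4) nearest=4 d=27 new=(11,4) → add node 6 parent=4 cost=10
7. q=(30,3) nearest=6 d=19 new=(13,3) → add node 7 parent=6 cost=12
8. q=(41,22) nearest=7 d=28 new=(15,5) → add node 8 parent=7 cost=14
9. q=(17,39) nearest=5 d=31 new=(7,10) → add node 9 parent=5 cost=10
10. q=(41,9) nearest=8 d=26 new=(17,7) → add node 10 parent=8 cost=16
11. q=(12,41) nearest=9 d=31 new=(9,12) → add node 11 parent=9 cost=12
12. q=(41,7) nearest=10 d=24 new=(19,7) → add node 12 parent=10 cost=18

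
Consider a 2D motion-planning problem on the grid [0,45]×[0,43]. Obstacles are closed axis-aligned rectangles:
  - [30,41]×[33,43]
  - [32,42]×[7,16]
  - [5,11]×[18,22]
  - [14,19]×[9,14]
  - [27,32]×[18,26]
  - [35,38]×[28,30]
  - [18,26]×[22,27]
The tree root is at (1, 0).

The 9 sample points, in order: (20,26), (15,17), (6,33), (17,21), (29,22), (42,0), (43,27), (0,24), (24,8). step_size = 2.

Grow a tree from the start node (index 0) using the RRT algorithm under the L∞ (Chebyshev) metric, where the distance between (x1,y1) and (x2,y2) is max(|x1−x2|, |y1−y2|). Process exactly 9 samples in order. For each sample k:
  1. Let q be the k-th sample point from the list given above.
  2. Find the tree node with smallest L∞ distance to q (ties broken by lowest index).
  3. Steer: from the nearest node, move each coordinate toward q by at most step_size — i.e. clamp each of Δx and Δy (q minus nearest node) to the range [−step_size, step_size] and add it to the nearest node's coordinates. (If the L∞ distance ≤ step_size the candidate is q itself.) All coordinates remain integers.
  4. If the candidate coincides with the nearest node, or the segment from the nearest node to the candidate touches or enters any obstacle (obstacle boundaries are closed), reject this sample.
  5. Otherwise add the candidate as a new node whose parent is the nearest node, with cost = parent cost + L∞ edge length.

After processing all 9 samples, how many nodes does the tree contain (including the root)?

Node count: 9

1. q=(20,26) nearest=0 d=26 new=(3,2) → add node 1 parent=0 cost=2
2. q=(15,17) nearest=1 d=15 new=(5,4) → add node 2 parent=1 cost=4
3. q=(6,33) nearest=2 d=29 new=(6,6) → add node 3 parent=2 cost=6
4. q=(17,21) nearest=3 d=15 new=(8,8) → add node 4 parent=3 cost=8
5. q=(29,22) nearest=4 d=21 new=(10,10) → add node 5 parent=4 cost=10
6. q=(42,0) nearest=5 d=32 new=(12,8) → add node 6 parent=5 cost=12
7. q=(43,27) nearest=6 d=31 new=(14,10) → blocked by [14,19]×[9,14], reject
8. q=(0,24) nearest=5 d=14 new=(8,12) → add node 7 parent=5 cost=12
9. q=(24,8) nearest=6 d=12 new=(14,8) → add node 8 parent=6 cost=14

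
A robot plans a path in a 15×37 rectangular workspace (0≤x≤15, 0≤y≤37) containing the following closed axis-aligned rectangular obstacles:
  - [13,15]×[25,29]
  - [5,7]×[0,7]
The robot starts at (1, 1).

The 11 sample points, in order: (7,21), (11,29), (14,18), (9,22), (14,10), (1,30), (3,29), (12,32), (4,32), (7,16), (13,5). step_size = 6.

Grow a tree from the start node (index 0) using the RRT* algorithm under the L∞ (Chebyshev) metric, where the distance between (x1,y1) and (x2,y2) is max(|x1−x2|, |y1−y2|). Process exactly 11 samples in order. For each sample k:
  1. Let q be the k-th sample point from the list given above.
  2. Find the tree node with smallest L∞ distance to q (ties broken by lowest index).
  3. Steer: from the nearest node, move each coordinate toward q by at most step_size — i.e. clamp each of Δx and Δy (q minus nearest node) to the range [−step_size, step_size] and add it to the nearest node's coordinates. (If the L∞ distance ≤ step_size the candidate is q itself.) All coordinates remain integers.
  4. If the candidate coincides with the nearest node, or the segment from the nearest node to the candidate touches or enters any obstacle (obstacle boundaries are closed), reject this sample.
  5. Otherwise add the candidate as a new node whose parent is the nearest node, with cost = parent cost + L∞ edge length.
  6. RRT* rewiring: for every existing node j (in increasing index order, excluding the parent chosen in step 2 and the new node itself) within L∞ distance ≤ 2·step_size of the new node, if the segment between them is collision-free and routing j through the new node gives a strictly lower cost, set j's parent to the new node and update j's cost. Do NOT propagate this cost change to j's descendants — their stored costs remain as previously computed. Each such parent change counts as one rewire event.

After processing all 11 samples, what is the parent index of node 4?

1. q=(7,21) nearest=0 d=20 new=(7,7) → blocked by [5,7]×[0,7], reject
2. q=(11,29) nearest=0 d=28 new=(7,7) → blocked by [5,7]×[0,7], reject
3. q=(14,18) nearest=0 d=17 new=(7,7) → blocked by [5,7]×[0,7], reject
4. q=(9,22) nearest=0 d=21 new=(7,7) → blocked by [5,7]×[0,7], reject
5. q=(14,10) nearest=0 d=13 new=(7,7) → blocked by [5,7]×[0,7], reject
6. q=(1,30) nearest=0 d=29 new=(1,7) → add node 1 parent=0 cost=6
7. q=(3,29) nearest=1 d=22 new=(3,13) → add node 2 parent=1 cost=12
8. q=(12,32) nearest=2 d=19 new=(9,19) → add node 3 parent=2 cost=18
9. q=(4,32) nearest=3 d=13 new=(4,25) → add node 4 parent=3 cost=24
10. q=(7,16) nearest=3 d=3 new=(7,16) → add node 5 parent=3 cost=21
11. q=(13,5) nearest=2 d=10 new=(9,7) → add node 6 parent=2 cost=18

Parent of node 4: 3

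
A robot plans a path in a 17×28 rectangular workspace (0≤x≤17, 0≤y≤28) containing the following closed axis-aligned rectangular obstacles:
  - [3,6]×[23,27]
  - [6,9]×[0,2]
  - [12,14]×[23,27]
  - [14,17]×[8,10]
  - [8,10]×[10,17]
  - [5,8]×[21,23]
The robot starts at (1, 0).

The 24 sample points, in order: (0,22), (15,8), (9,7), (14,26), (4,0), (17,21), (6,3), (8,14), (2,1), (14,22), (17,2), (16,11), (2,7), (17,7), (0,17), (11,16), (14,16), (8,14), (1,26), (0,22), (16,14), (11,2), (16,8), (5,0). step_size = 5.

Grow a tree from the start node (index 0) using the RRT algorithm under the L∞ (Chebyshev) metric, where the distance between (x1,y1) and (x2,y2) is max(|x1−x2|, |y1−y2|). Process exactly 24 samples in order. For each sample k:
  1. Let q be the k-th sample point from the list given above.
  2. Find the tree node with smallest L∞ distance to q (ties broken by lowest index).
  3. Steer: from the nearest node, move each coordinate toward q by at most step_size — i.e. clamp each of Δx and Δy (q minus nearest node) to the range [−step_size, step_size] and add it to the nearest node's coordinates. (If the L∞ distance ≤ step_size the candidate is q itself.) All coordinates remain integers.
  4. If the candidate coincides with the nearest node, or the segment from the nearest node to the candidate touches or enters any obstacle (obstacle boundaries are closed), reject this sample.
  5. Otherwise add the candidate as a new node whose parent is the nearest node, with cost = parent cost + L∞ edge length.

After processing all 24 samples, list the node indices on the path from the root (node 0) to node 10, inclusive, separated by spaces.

1. q=(0,22) nearest=0 d=22 new=(0,5) → add node 1 parent=0 cost=5
2. q=(15,8) nearest=0 d=14 new=(6,5) → add node 2 parent=0 cost=5
3. q=(9,7) nearest=2 d=3 new=(9,7) → add node 3 parent=2 cost=8
4. q=(14,26) nearest=3 d=19 new=(14,12) → add node 4 parent=3 cost=13
5. q=(4,0) nearest=0 d=3 new=(4,0) → add node 5 parent=0 cost=3
6. q=(17,21) nearest=4 d=9 new=(17,17) → add node 6 parent=4 cost=18
7. q=(6,3) nearest=2 d=2 new=(6,3) → add node 7 parent=2 cost=7
8. q=(8,14) nearest=4 d=6 new=(9,14) → blocked by [8,10]×[10,17], reject
9. q=(2,1) nearest=0 d=1 new=(2,1) → add node 8 parent=0 cost=1
10. q=(14,22) nearest=6 d=5 new=(14,22) → add node 9 parent=6 cost=23
11. q=(17,2) nearest=3 d=8 new=(14,2) → add node 10 parent=3 cost=13
12. q=(16,11) nearest=4 d=2 new=(16,11) → add node 11 parent=4 cost=15
13. q=(2,7) nearest=1 d=2 new=(2,7) → add node 12 parent=1 cost=7
14. q=(17,7) nearest=11 d=4 new=(17,7) → blocked by [14,17]×[8,10], reject
15. q=(0,17) nearest=3 d=10 new=(4,12) → add node 13 parent=3 cost=13
16. q=(11,16) nearest=4 d=4 new=(11,16) → add node 14 parent=4 cost=17
17. q=(14,16) nearest=6 d=3 new=(14,16) → add node 15 parent=6 cost=21
18. q=(8,14) nearest=14 d=3 new=(8,14) → blocked by [8,10]×[10,17], reject
19. q=(1,26) nearest=14 d=10 new=(6,21) → blocked by [8,10]×[10,17], reject
20. q=(0,22) nearest=13 d=10 new=(0,17) → add node 16 parent=13 cost=18
21. q=(16,14) nearest=4 d=2 new=(16,14) → add node 17 parent=4 cost=15
22. q=(11,2) nearest=10 d=3 new=(11,2) → add node 18 parent=10 cost=16
23. q=(16,8) nearest=11 d=3 new=(16,8) → blocked by [14,17]×[8,10], reject
24. q=(5,0) nearest=5 d=1 new=(5,0) → add node 19 parent=5 cost=4

Path: 0 2 3 10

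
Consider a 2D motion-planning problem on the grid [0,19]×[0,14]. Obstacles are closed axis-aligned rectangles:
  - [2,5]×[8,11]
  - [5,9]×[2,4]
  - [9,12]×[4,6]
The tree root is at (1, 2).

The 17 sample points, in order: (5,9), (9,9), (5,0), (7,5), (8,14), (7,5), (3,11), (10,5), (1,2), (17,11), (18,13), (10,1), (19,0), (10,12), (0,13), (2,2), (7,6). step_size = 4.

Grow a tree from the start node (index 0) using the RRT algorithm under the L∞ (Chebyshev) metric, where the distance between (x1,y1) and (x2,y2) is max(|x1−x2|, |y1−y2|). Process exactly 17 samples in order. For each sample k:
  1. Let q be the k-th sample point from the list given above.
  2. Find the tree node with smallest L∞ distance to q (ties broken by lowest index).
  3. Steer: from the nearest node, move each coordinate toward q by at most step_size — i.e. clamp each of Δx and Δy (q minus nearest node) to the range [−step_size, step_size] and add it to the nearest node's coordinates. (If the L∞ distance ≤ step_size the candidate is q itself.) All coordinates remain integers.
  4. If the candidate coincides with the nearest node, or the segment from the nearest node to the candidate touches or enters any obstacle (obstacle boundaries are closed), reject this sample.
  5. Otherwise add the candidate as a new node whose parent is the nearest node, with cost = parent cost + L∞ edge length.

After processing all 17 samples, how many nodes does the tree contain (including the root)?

Node count: 11

1. q=(5,9) nearest=0 d=7 new=(5,6) → add node 1 parent=0 cost=4
2. q=(9,9) nearest=1 d=4 new=(9,9) → add node 2 parent=1 cost=8
3. q=(5,0) nearest=0 d=4 new=(5,0) → add node 3 parent=0 cost=4
4. q=(7,5) nearest=1 d=2 new=(7,5) → add node 4 parent=1 cost=6
5. q=(8,14) nearest=2 d=5 new=(8,13) → add node 5 parent=2 cost=12
6. q=(7,5) nearest=4 d=0 → coincident, reject
7. q=(3,11) nearest=1 d=5 new=(3,10) → blocked by [2,5]×[8,11], reject
8. q=(10,5) nearest=4 d=3 new=(10,5) → blocked by [9,12]×[4,6], reject
9. q=(1,2) nearest=0 d=0 → coincident, reject
10. q=(17,11) nearest=2 d=8 new=(13,11) → add node 6 parent=2 cost=12
11. q=(18,13) nearest=6 d=5 new=(17,13) → add node 7 parent=6 cost=16
12. q=(10,1) nearest=4 d=4 new=(10,1) → blocked by [5,9]×[2,4], reject
13. q=(19,0) nearest=2 d=10 new=(13,5) → blocked by [9,12]×[4,6], reject
14. q=(10,12) nearest=5 d=2 new=(10,12) → add node 8 parent=5 cost=14
15. q=(0,13) nearest=1 d=7 new=(1,10) → blocked by [2,5]×[8,11], reject
16. q=(2,2) nearest=0 d=1 new=(2,2) → add node 9 parent=0 cost=1
17. q=(7,6) nearest=4 d=1 new=(7,6) → add node 10 parent=4 cost=7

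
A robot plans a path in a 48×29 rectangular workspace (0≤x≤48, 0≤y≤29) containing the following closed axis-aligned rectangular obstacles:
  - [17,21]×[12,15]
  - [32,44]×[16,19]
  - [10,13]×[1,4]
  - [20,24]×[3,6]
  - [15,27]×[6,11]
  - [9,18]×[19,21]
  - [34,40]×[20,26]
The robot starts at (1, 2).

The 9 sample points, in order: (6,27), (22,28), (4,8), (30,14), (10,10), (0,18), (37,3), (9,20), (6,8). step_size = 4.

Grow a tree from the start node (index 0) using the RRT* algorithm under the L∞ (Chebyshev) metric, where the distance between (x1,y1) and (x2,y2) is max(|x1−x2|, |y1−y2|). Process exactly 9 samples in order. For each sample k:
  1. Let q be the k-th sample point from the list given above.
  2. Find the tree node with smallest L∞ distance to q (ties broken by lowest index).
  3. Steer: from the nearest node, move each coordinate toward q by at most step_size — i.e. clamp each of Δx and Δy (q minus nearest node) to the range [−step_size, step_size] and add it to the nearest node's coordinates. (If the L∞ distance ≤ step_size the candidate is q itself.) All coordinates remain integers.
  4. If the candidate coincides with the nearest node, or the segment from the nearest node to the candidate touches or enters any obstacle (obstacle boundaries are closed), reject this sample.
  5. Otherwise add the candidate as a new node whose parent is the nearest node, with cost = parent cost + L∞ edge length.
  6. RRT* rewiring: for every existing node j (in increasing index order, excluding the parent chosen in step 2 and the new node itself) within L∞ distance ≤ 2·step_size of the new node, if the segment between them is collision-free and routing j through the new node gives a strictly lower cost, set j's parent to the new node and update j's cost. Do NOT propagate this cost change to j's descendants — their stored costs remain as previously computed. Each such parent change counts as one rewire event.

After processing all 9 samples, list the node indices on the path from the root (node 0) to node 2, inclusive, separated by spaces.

Path: 0 1 2

1. q=(6,27) nearest=0 d=25 new=(5,6) → add node 1 parent=0 cost=4
2. q=(22,28) nearest=1 d=22 new=(9,10) → add node 2 parent=1 cost=8
3. q=(4,8) nearest=1 d=2 new=(4,8) → add node 3 parent=1 cost=6
4. q=(30,14) nearest=2 d=21 new=(13,14) → add node 4 parent=2 cost=12
5. q=(10,10) nearest=2 d=1 new=(10,10) → add node 5 parent=2 cost=9
6. q=(0,18) nearest=2 d=9 new=(5,14) → add node 6 parent=2 cost=12
7. q=(37,3) nearest=4 d=24 new=(17,10) → blocked by [15,27]×[6,11], reject
8. q=(9,20) nearest=4 d=6 new=(9,18) → add node 7 parent=4 cost=16
9. q=(6,8) nearest=1 d=2 new=(6,8) → add node 8 parent=1 cost=6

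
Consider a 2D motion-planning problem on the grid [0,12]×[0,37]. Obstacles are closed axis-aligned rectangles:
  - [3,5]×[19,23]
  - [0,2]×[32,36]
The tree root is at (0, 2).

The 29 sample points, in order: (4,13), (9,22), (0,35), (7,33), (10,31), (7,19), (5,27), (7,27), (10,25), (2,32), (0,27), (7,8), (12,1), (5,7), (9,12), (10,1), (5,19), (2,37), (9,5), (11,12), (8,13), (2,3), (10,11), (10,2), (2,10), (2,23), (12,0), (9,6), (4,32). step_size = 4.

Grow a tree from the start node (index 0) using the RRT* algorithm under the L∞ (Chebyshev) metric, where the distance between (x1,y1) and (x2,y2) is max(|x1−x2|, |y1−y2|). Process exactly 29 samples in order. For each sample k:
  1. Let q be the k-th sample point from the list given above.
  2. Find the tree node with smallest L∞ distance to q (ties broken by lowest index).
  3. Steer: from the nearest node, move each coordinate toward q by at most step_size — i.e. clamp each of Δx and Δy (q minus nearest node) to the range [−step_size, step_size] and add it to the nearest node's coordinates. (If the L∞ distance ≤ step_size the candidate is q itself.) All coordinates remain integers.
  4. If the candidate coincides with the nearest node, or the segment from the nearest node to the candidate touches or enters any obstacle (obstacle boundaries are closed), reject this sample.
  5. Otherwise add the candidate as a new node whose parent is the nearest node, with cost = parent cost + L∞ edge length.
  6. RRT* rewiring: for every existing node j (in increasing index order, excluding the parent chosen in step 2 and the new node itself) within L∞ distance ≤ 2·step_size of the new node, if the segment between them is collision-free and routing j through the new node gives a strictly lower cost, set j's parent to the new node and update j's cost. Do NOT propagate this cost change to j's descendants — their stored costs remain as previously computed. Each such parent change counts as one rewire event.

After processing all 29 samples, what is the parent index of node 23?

Parent of node 23: 14

1. q=(4,13) nearest=0 d=11 new=(4,6) → add node 1 parent=0 cost=4
2. q=(9,22) nearest=1 d=16 new=(8,10) → add node 2 parent=1 cost=8
3. q=(0,35) nearest=2 d=25 new=(4,14) → add node 3 parent=2 cost=12
4. q=(7,33) nearest=3 d=19 new=(7,18) → add node 4 parent=3 cost=16
5. q=(10,31) nearest=4 d=13 new=(10,22) → add node 5 parent=4 cost=20
6. q=(7,19) nearest=4 d=1 new=(7,19) → add node 6 parent=4 cost=17
7. q=(5,27) nearest=5 d=5 new=(6,26) → add node 7 parent=5 cost=24
8. q=(7,27) nearest=7 d=1 new=(7,27) → add node 8 parent=7 cost=25
9. q=(10,25) nearest=5 d=3 new=(10,25) → add node 9 parent=5 cost=23
10. q=(2,32) nearest=8 d=5 new=(3,31) → add node 10 parent=8 cost=29
11. q=(0,27) nearest=10 d=4 new=(0,27) → add node 11 parent=10 cost=33
12. q=(7,8) nearest=2 d=2 new=(7,8) → add node 12 parent=2 cost=10
13. q=(12,1) nearest=12 d=7 new=(11,4) → add node 13 parent=12 cost=14
14. q=(5,7) nearest=1 d=1 new=(5,7) → add node 14 parent=1 cost=5; rewire 12→14 (7<10); rewire 13→14 (11<14)
15. q=(9,12) nearest=2 d=2 new=(9,12) → add node 15 parent=2 cost=10
16. q=(10,1) nearest=13 d=3 new=(10,1) → add node 16 parent=13 cost=14
17. q=(5,19) nearest=4 d=2 new=(5,19) → blocked by [3,5]×[19,23], reject
18. q=(2,37) nearest=10 d=6 new=(2,35) → blocked by [0,2]×[32,36], reject
19. q=(9,5) nearest=13 d=2 new=(9,5) → add node 17 parent=13 cost=13
20. q=(11,12) nearest=15 d=2 new=(11,12) → add node 18 parent=15 cost=12
21. q=(8,13) nearest=15 d=1 new=(8,13) → add node 19 parent=15 cost=11
22. q=(2,3) nearest=0 d=2 new=(2,3) → add node 20 parent=0 cost=2; rewire 16→20 (10<14); rewire 17→20 (9<13)
23. q=(10,11) nearest=15 d=1 new=(10,11) → add node 21 parent=15 cost=11
24. q=(10,2) nearest=16 d=1 new=(10,2) → add node 22 parent=16 cost=11
25. q=(2,10) nearest=14 d=3 new=(2,10) → add node 23 parent=14 cost=8
26. q=(2,23) nearest=7 d=4 new=(2,23) → add node 24 parent=7 cost=28; rewire 11→24 (32<33)
27. q=(12,0) nearest=16 d=2 new=(12,0) → add node 25 parent=16 cost=12
28. q=(9,6) nearest=17 d=1 new=(9,6) → add node 26 parent=17 cost=10
29. q=(4,32) nearest=10 d=1 new=(4,32) → add node 27 parent=10 cost=30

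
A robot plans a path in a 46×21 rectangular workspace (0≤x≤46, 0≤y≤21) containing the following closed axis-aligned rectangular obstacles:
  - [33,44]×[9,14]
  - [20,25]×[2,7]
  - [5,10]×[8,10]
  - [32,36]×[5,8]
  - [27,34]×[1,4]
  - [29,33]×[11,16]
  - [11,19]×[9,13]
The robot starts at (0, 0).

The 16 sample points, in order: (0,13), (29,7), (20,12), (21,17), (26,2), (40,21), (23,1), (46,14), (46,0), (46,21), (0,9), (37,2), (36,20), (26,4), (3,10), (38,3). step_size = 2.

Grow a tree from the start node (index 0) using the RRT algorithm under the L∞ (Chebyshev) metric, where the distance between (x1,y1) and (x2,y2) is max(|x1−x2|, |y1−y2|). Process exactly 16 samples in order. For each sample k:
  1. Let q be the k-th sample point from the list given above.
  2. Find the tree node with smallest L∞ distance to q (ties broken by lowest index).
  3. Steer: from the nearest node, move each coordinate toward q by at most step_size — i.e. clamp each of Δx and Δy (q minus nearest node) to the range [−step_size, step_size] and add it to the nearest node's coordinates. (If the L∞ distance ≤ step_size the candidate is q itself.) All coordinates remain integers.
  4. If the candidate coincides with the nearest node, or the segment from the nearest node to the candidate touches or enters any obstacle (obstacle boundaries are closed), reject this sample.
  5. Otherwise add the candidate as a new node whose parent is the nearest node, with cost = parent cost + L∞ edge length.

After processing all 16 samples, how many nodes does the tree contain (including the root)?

1. q=(0,13) nearest=0 d=13 new=(0,2) → add node 1 parent=0 cost=2
2. q=(29,7) nearest=0 d=29 new=(2,2) → add node 2 parent=0 cost=2
3. q=(20,12) nearest=2 d=18 new=(4,4) → add node 3 parent=2 cost=4
4. q=(21,17) nearest=3 d=17 new=(6,6) → add node 4 parent=3 cost=6
5. q=(26,2) nearest=4 d=20 new=(8,4) → add node 5 parent=4 cost=8
6. q=(40,21) nearest=5 d=32 new=(10,6) → add node 6 parent=5 cost=10
7. q=(23,1) nearest=6 d=13 new=(12,4) → add node 7 parent=6 cost=12
8. q=(46,14) nearest=7 d=34 new=(14,6) → add node 8 parent=7 cost=14
9. q=(46,0) nearest=8 d=32 new=(16,4) → add node 9 parent=8 cost=16
10. q=(46,21) nearest=9 d=30 new=(18,6) → add node 10 parent=9 cost=18
11. q=(0,9) nearest=3 d=5 new=(2,6) → add node 11 parent=3 cost=6
12. q=(37,2) nearest=10 d=19 new=(20,4) → blocked by [20,25]×[2,7], reject
13. q=(36,20) nearest=10 d=18 new=(20,8) → add node 12 parent=10 cost=20
14. q=(26,4) nearest=12 d=6 new=(22,6) → blocked by [20,25]×[2,7], reject
15. q=(3,10) nearest=4 d=4 new=(4,8) → add node 13 parent=4 cost=8
16. q=(38,3) nearest=12 d=18 new=(22,6) → blocked by [20,25]×[2,7], reject

Node count: 14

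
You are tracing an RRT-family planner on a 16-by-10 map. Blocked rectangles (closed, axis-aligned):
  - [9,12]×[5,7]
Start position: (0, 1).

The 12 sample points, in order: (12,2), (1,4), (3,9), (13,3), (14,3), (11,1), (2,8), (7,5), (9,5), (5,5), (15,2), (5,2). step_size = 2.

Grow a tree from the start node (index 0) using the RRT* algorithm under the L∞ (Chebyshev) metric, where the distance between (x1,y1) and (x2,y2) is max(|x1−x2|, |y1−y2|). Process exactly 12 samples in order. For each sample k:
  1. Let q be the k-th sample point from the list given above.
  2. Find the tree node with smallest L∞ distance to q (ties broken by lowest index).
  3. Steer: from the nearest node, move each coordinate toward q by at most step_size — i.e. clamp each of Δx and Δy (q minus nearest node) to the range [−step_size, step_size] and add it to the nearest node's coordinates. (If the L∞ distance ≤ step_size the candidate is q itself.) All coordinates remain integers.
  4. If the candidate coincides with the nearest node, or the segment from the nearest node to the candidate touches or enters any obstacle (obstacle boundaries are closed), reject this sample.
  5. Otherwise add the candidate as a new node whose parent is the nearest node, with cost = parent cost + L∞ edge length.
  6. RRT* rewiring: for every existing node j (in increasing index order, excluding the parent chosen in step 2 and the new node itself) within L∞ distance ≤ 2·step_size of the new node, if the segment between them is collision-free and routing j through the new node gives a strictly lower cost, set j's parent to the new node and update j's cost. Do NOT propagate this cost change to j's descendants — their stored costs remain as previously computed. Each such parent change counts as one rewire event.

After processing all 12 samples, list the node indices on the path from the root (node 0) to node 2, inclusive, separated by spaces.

Path: 0 1 2

1. q=(12,2) nearest=0 d=12 new=(2,2) → add node 1 parent=0 cost=2
2. q=(1,4) nearest=1 d=2 new=(1,4) → add node 2 parent=1 cost=4
3. q=(3,9) nearest=2 d=5 new=(3,6) → add node 3 parent=2 cost=6
4. q=(13,3) nearest=3 d=10 new=(5,4) → add node 4 parent=3 cost=8
5. q=(14,3) nearest=4 d=9 new=(7,3) → add node 5 parent=4 cost=10
6. q=(11,1) nearest=5 d=4 new=(9,1) → add node 6 parent=5 cost=12
7. q=(2,8) nearest=3 d=2 new=(2,8) → add node 7 parent=3 cost=8
8. q=(7,5) nearest=4 d=2 new=(7,5) → add node 8 parent=4 cost=10
9. q=(9,5) nearest=5 d=2 new=(9,5) → blocked by [9,12]×[5,7], reject
10. q=(5,5) nearest=4 d=1 new=(5,5) → add node 9 parent=4 cost=9
11. q=(15,2) nearest=6 d=6 new=(11,2) → add node 10 parent=6 cost=14
12. q=(5,2) nearest=4 d=2 new=(5,2) → add node 11 parent=4 cost=10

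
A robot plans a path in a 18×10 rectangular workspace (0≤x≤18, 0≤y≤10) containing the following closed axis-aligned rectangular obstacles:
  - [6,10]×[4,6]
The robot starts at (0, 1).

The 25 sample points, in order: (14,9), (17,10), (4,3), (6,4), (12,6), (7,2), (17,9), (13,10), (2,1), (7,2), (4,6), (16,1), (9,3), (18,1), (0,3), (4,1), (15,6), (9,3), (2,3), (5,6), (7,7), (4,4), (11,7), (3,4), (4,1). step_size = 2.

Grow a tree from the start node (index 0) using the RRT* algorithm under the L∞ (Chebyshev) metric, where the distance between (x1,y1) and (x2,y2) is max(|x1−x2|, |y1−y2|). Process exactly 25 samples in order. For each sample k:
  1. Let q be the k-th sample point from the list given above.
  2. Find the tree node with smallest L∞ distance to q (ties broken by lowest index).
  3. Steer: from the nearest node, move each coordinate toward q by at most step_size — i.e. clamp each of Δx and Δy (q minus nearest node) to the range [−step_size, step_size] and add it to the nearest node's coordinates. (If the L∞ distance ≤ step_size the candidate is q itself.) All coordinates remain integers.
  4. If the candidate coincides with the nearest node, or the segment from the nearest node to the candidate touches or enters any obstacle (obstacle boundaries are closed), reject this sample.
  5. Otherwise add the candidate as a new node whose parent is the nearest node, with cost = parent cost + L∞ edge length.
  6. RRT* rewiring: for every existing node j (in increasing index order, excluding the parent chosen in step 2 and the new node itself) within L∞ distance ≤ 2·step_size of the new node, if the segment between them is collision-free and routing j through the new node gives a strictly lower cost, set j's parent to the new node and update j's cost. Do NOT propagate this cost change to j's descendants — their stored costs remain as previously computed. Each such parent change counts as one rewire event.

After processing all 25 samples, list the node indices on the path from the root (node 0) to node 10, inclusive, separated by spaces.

1. q=(14,9) nearest=0 d=14 new=(2,3) → add node 1 parent=0 cost=2
2. q=(17,10) nearest=1 d=15 new=(4,5) → add node 2 parent=1 cost=4
3. q=(4,3) nearest=1 d=2 new=(4,3) → add node 3 parent=1 cost=4
4. q=(6,4) nearest=2 d=2 new=(6,4) → blocked by [6,10]×[4,6], reject
5. q=(12,6) nearest=2 d=8 new=(6,6) → blocked by [6,10]×[4,6], reject
6. q=(7,2) nearest=2 d=3 new=(6,3) → add node 4 parent=2 cost=6
7. q=(17,9) nearest=4 d=11 new=(8,5) → blocked by [6,10]×[4,6], reject
8. q=(13,10) nearest=4 d=7 new=(8,5) → blocked by [6,10]×[4,6], reject
9. q=(2,1) nearest=0 d=2 new=(2,1) → add node 5 parent=0 cost=2
10. q=(7,2) nearest=4 d=1 new=(7,2) → add node 6 parent=4 cost=7
11. q=(4,6) nearest=2 d=1 new=(4,6) → add node 7 parent=2 cost=5
12. q=(16,1) nearest=6 d=9 new=(9,1) → add node 8 parent=6 cost=9
13. q=(9,3) nearest=6 d=2 new=(9,3) → add node 9 parent=6 cost=9
14. q=(18,1) nearest=8 d=9 new=(11,1) → add node 10 parent=8 cost=11
15. q=(0,3) nearest=0 d=2 new=(0,3) → add node 11 parent=0 cost=2
16. q=(4,1) nearest=1 d=2 new=(4,1) → add node 12 parent=1 cost=4
17. q=(15,6) nearest=10 d=5 new=(13,3) → add node 13 parent=10 cost=13
18. q=(9,3) nearest=9 d=0 → coincident, reject
19. q=(2,3) nearest=1 d=0 → coincident, reject
20. q=(5,6) nearest=2 d=1 new=(5,6) → add node 14 parent=2 cost=5
21. q=(7,7) nearest=14 d=2 new=(7,7) → add node 15 parent=14 cost=7
22. q=(4,4) nearest=2 d=1 new=(4,4) → add node 16 parent=2 cost=5
23. q=(11,7) nearest=9 d=4 new=(11,5) → blocked by [6,10]×[4,6], reject
24. q=(3,4) nearest=1 d=1 new=(3,4) → add node 17 parent=1 cost=3; rewire 16→17 (4<5)
25. q=(4,1) nearest=12 d=0 → coincident, reject

Path: 0 1 2 4 6 8 10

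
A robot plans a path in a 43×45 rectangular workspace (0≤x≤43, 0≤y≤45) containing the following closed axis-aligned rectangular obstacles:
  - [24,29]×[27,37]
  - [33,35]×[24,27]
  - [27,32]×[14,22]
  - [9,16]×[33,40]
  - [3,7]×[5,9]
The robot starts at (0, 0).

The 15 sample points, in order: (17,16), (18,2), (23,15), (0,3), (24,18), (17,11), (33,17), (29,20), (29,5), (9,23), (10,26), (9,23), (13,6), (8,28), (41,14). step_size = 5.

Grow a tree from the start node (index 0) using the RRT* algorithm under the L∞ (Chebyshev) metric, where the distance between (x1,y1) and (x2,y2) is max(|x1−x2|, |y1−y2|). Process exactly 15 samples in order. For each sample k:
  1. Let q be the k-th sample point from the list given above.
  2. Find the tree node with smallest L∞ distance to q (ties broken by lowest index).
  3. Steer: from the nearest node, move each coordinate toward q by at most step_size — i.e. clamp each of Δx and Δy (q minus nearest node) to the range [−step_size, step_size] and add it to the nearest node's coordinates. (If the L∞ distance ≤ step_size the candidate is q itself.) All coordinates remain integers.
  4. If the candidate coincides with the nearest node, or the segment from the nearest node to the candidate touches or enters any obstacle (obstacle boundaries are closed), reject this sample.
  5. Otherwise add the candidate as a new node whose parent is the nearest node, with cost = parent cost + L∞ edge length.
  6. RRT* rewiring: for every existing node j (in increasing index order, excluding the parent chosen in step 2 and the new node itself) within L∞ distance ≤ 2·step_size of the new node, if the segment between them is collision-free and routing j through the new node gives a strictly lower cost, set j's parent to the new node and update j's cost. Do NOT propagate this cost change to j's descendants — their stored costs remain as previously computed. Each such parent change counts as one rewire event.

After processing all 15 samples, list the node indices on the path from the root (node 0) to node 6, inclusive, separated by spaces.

Path: 0 1 2 4 5 6

1. q=(17,16) nearest=0 d=17 new=(5,5) → blocked by [3,7]×[5,9], reject
2. q=(18,2) nearest=0 d=18 new=(5,2) → add node 1 parent=0 cost=5
3. q=(23,15) nearest=1 d=18 new=(10,7) → add node 2 parent=1 cost=10
4. q=(0,3) nearest=0 d=3 new=(0,3) → add node 3 parent=0 cost=3
5. q=(24,18) nearest=2 d=14 new=(15,12) → add node 4 parent=2 cost=15
6. q=(17,11) nearest=4 d=2 new=(17,11) → add node 5 parent=4 cost=17
7. q=(33,17) nearest=5 d=16 new=(22,16) → add node 6 parent=5 cost=22
8. q=(29,20) nearest=6 d=7 new=(27,20) → blocked by [27,32]×[14,22], reject
9. q=(29,5) nearest=6 d=11 new=(27,11) → add node 7 parent=6 cost=27
10. q=(9,23) nearest=4 d=11 new=(10,17) → add node 8 parent=4 cost=20
11. q=(10,26) nearest=8 d=9 new=(10,22) → add node 9 parent=8 cost=25
12. q=(9,23) nearest=9 d=1 new=(9,23) → add node 10 parent=9 cost=26
13. q=(13,6) nearest=2 d=3 new=(13,6) → add node 11 parent=2 cost=13
14. q=(8,28) nearest=10 d=5 new=(8,28) → add node 12 parent=10 cost=31
15. q=(41,14) nearest=7 d=14 new=(32,14) → blocked by [27,32]×[14,22], reject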